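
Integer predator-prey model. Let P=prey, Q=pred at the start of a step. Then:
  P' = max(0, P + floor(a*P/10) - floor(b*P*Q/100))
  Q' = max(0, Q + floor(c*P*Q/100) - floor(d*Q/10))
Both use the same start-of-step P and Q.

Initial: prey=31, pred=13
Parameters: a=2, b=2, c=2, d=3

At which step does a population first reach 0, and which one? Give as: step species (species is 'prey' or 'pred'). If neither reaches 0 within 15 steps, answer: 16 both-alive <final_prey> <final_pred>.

Answer: 16 both-alive 3 3

Derivation:
Step 1: prey: 31+6-8=29; pred: 13+8-3=18
Step 2: prey: 29+5-10=24; pred: 18+10-5=23
Step 3: prey: 24+4-11=17; pred: 23+11-6=28
Step 4: prey: 17+3-9=11; pred: 28+9-8=29
Step 5: prey: 11+2-6=7; pred: 29+6-8=27
Step 6: prey: 7+1-3=5; pred: 27+3-8=22
Step 7: prey: 5+1-2=4; pred: 22+2-6=18
Step 8: prey: 4+0-1=3; pred: 18+1-5=14
Step 9: prey: 3+0-0=3; pred: 14+0-4=10
Step 10: prey: 3+0-0=3; pred: 10+0-3=7
Step 11: prey: 3+0-0=3; pred: 7+0-2=5
Step 12: prey: 3+0-0=3; pred: 5+0-1=4
Step 13: prey: 3+0-0=3; pred: 4+0-1=3
Step 14: prey: 3+0-0=3; pred: 3+0-0=3
Steps 15-15: state stable at prey=3, pred=3 (no change)
No extinction within 15 steps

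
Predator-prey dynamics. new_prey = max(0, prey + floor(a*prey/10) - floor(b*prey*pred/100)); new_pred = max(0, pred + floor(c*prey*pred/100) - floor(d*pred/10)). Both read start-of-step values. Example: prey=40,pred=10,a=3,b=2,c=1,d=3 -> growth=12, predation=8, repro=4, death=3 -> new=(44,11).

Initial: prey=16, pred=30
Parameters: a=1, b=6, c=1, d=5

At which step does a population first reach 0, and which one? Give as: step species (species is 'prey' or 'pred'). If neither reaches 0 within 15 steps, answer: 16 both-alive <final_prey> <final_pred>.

Answer: 1 prey

Derivation:
Step 1: prey: 16+1-28=0; pred: 30+4-15=19
First extinction: prey at step 1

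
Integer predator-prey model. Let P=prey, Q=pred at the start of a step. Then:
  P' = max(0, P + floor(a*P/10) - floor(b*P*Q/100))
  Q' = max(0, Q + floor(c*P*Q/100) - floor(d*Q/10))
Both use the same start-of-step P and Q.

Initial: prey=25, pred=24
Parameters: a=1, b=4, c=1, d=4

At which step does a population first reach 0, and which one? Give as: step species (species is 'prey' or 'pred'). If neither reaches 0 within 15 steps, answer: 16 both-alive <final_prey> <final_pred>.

Step 1: prey: 25+2-24=3; pred: 24+6-9=21
Step 2: prey: 3+0-2=1; pred: 21+0-8=13
Step 3: prey: 1+0-0=1; pred: 13+0-5=8
Step 4: prey: 1+0-0=1; pred: 8+0-3=5
Step 5: prey: 1+0-0=1; pred: 5+0-2=3
Step 6: prey: 1+0-0=1; pred: 3+0-1=2
Step 7: prey: 1+0-0=1; pred: 2+0-0=2
Steps 8-15: state stable at prey=1, pred=2 (no change)
No extinction within 15 steps

Answer: 16 both-alive 1 2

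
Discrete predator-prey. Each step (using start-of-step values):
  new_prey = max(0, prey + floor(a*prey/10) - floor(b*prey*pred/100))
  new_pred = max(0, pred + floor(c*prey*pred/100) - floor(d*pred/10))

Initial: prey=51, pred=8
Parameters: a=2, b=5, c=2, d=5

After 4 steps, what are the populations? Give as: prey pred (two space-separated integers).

Step 1: prey: 51+10-20=41; pred: 8+8-4=12
Step 2: prey: 41+8-24=25; pred: 12+9-6=15
Step 3: prey: 25+5-18=12; pred: 15+7-7=15
Step 4: prey: 12+2-9=5; pred: 15+3-7=11

Answer: 5 11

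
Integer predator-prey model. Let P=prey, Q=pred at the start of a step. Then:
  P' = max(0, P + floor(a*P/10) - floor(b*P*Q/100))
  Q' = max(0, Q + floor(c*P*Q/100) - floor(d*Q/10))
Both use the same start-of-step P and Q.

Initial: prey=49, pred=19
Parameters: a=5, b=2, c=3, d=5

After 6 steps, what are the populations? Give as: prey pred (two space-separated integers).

Answer: 0 18

Derivation:
Step 1: prey: 49+24-18=55; pred: 19+27-9=37
Step 2: prey: 55+27-40=42; pred: 37+61-18=80
Step 3: prey: 42+21-67=0; pred: 80+100-40=140
Step 4: prey: 0+0-0=0; pred: 140+0-70=70
Step 5: prey: 0+0-0=0; pred: 70+0-35=35
Step 6: prey: 0+0-0=0; pred: 35+0-17=18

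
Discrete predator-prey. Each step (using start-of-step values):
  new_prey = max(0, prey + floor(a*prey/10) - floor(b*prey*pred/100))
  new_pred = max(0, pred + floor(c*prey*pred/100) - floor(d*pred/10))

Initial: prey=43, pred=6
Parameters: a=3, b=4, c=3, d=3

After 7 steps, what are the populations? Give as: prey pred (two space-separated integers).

Step 1: prey: 43+12-10=45; pred: 6+7-1=12
Step 2: prey: 45+13-21=37; pred: 12+16-3=25
Step 3: prey: 37+11-37=11; pred: 25+27-7=45
Step 4: prey: 11+3-19=0; pred: 45+14-13=46
Step 5: prey: 0+0-0=0; pred: 46+0-13=33
Step 6: prey: 0+0-0=0; pred: 33+0-9=24
Step 7: prey: 0+0-0=0; pred: 24+0-7=17

Answer: 0 17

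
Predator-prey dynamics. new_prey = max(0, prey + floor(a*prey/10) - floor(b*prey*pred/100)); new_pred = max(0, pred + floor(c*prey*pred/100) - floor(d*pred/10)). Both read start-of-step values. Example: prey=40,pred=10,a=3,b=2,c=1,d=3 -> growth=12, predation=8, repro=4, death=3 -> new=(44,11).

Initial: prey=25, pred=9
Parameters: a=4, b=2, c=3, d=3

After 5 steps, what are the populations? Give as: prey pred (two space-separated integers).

Step 1: prey: 25+10-4=31; pred: 9+6-2=13
Step 2: prey: 31+12-8=35; pred: 13+12-3=22
Step 3: prey: 35+14-15=34; pred: 22+23-6=39
Step 4: prey: 34+13-26=21; pred: 39+39-11=67
Step 5: prey: 21+8-28=1; pred: 67+42-20=89

Answer: 1 89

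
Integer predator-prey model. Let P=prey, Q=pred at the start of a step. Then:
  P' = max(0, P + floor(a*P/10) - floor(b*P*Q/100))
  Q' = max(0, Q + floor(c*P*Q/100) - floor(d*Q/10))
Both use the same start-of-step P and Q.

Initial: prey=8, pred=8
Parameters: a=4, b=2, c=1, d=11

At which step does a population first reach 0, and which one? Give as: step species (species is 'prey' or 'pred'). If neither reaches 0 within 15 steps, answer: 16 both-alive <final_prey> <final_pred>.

Answer: 1 pred

Derivation:
Step 1: prey: 8+3-1=10; pred: 8+0-8=0
First extinction: pred at step 1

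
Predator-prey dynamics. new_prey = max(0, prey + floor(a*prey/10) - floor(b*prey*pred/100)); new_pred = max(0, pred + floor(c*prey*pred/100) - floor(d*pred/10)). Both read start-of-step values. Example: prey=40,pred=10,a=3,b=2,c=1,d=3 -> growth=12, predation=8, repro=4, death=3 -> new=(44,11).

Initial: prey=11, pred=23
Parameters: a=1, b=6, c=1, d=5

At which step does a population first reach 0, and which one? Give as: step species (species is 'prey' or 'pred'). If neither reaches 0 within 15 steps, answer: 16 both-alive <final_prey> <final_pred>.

Step 1: prey: 11+1-15=0; pred: 23+2-11=14
First extinction: prey at step 1

Answer: 1 prey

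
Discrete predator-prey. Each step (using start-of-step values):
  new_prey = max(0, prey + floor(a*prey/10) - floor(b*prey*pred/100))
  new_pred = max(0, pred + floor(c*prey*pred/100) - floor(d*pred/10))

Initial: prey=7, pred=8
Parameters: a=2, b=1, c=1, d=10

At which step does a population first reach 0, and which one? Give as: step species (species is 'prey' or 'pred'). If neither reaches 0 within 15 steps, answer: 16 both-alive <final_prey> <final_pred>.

Answer: 1 pred

Derivation:
Step 1: prey: 7+1-0=8; pred: 8+0-8=0
First extinction: pred at step 1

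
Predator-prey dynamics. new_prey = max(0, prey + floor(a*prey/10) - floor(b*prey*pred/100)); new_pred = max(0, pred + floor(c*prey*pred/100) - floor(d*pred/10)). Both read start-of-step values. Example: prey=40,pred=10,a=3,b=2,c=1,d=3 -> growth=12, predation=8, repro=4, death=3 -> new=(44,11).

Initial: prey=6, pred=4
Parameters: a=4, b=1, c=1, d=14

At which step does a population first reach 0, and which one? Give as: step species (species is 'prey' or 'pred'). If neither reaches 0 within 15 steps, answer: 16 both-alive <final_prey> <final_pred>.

Answer: 1 pred

Derivation:
Step 1: prey: 6+2-0=8; pred: 4+0-5=0
First extinction: pred at step 1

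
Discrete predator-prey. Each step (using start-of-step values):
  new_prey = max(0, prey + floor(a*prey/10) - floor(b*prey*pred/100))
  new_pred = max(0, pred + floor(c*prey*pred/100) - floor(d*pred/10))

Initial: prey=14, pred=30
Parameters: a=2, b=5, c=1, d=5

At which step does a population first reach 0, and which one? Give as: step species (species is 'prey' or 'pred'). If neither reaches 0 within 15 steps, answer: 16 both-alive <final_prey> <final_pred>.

Step 1: prey: 14+2-21=0; pred: 30+4-15=19
First extinction: prey at step 1

Answer: 1 prey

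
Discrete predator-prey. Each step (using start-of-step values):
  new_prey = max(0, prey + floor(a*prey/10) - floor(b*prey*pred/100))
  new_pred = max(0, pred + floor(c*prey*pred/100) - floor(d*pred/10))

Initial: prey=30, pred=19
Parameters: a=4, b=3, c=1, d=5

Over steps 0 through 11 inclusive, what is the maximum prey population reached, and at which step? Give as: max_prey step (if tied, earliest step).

Step 1: prey: 30+12-17=25; pred: 19+5-9=15
Step 2: prey: 25+10-11=24; pred: 15+3-7=11
Step 3: prey: 24+9-7=26; pred: 11+2-5=8
Step 4: prey: 26+10-6=30; pred: 8+2-4=6
Step 5: prey: 30+12-5=37; pred: 6+1-3=4
Step 6: prey: 37+14-4=47; pred: 4+1-2=3
Step 7: prey: 47+18-4=61; pred: 3+1-1=3
Step 8: prey: 61+24-5=80; pred: 3+1-1=3
Step 9: prey: 80+32-7=105; pred: 3+2-1=4
Step 10: prey: 105+42-12=135; pred: 4+4-2=6
Step 11: prey: 135+54-24=165; pred: 6+8-3=11
Max prey = 165 at step 11

Answer: 165 11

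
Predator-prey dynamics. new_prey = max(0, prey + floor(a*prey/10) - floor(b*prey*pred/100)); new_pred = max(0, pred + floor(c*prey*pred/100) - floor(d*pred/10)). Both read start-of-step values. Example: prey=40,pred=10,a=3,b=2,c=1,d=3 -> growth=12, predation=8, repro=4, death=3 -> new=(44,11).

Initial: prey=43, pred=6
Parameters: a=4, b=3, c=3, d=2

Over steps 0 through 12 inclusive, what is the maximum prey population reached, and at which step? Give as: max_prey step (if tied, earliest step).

Step 1: prey: 43+17-7=53; pred: 6+7-1=12
Step 2: prey: 53+21-19=55; pred: 12+19-2=29
Step 3: prey: 55+22-47=30; pred: 29+47-5=71
Step 4: prey: 30+12-63=0; pred: 71+63-14=120
Step 5: prey: 0+0-0=0; pred: 120+0-24=96
Step 6: prey: 0+0-0=0; pred: 96+0-19=77
Step 7: prey: 0+0-0=0; pred: 77+0-15=62
Step 8: prey: 0+0-0=0; pred: 62+0-12=50
Step 9: prey: 0+0-0=0; pred: 50+0-10=40
Step 10: prey: 0+0-0=0; pred: 40+0-8=32
Step 11: prey: 0+0-0=0; pred: 32+0-6=26
Step 12: prey: 0+0-0=0; pred: 26+0-5=21
Max prey = 55 at step 2

Answer: 55 2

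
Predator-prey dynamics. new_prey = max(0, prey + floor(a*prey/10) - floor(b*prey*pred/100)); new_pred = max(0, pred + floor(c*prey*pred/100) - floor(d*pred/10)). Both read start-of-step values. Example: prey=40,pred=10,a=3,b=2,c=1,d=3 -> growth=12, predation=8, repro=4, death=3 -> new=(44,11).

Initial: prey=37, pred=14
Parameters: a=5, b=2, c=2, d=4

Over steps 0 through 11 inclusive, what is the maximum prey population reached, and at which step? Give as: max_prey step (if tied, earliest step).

Step 1: prey: 37+18-10=45; pred: 14+10-5=19
Step 2: prey: 45+22-17=50; pred: 19+17-7=29
Step 3: prey: 50+25-29=46; pred: 29+29-11=47
Step 4: prey: 46+23-43=26; pred: 47+43-18=72
Step 5: prey: 26+13-37=2; pred: 72+37-28=81
Step 6: prey: 2+1-3=0; pred: 81+3-32=52
Step 7: prey: 0+0-0=0; pred: 52+0-20=32
Step 8: prey: 0+0-0=0; pred: 32+0-12=20
Step 9: prey: 0+0-0=0; pred: 20+0-8=12
Step 10: prey: 0+0-0=0; pred: 12+0-4=8
Step 11: prey: 0+0-0=0; pred: 8+0-3=5
Max prey = 50 at step 2

Answer: 50 2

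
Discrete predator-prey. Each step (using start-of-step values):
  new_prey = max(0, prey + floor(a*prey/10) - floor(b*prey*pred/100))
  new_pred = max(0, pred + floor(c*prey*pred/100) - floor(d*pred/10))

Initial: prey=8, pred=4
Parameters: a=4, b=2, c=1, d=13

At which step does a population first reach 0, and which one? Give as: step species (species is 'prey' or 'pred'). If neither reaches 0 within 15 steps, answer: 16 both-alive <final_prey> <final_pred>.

Answer: 1 pred

Derivation:
Step 1: prey: 8+3-0=11; pred: 4+0-5=0
First extinction: pred at step 1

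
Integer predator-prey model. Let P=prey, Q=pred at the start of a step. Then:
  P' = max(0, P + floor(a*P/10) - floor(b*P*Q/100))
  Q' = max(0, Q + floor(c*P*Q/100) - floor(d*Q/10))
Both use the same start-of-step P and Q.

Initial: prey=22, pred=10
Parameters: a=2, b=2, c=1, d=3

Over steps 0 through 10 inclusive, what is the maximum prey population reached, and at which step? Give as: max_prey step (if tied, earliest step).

Step 1: prey: 22+4-4=22; pred: 10+2-3=9
Step 2: prey: 22+4-3=23; pred: 9+1-2=8
Step 3: prey: 23+4-3=24; pred: 8+1-2=7
Step 4: prey: 24+4-3=25; pred: 7+1-2=6
Step 5: prey: 25+5-3=27; pred: 6+1-1=6
Step 6: prey: 27+5-3=29; pred: 6+1-1=6
Step 7: prey: 29+5-3=31; pred: 6+1-1=6
Step 8: prey: 31+6-3=34; pred: 6+1-1=6
Step 9: prey: 34+6-4=36; pred: 6+2-1=7
Step 10: prey: 36+7-5=38; pred: 7+2-2=7
Max prey = 38 at step 10

Answer: 38 10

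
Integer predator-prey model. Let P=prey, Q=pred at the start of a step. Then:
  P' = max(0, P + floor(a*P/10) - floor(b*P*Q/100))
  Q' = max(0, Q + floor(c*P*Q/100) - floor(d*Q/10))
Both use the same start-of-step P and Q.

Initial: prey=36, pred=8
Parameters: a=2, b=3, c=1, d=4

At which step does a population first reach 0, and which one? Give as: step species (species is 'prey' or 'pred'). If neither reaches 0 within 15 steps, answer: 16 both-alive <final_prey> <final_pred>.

Answer: 16 both-alive 35 7

Derivation:
Step 1: prey: 36+7-8=35; pred: 8+2-3=7
Step 2: prey: 35+7-7=35; pred: 7+2-2=7
Steps 3-15: state stable at prey=35, pred=7 (no change)
No extinction within 15 steps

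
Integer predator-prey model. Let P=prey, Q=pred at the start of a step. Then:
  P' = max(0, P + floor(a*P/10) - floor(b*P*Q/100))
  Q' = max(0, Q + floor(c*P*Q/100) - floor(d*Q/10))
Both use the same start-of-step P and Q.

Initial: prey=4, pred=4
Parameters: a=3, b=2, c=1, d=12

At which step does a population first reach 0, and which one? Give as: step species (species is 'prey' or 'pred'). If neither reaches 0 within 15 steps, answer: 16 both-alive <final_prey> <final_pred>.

Step 1: prey: 4+1-0=5; pred: 4+0-4=0
First extinction: pred at step 1

Answer: 1 pred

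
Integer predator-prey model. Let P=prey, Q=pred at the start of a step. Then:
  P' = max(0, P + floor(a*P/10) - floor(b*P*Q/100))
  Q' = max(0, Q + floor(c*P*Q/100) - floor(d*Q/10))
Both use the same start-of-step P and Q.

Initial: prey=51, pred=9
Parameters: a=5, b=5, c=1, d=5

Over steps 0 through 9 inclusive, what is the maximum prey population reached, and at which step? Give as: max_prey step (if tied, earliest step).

Answer: 60 3

Derivation:
Step 1: prey: 51+25-22=54; pred: 9+4-4=9
Step 2: prey: 54+27-24=57; pred: 9+4-4=9
Step 3: prey: 57+28-25=60; pred: 9+5-4=10
Step 4: prey: 60+30-30=60; pred: 10+6-5=11
Step 5: prey: 60+30-33=57; pred: 11+6-5=12
Step 6: prey: 57+28-34=51; pred: 12+6-6=12
Step 7: prey: 51+25-30=46; pred: 12+6-6=12
Step 8: prey: 46+23-27=42; pred: 12+5-6=11
Step 9: prey: 42+21-23=40; pred: 11+4-5=10
Max prey = 60 at step 3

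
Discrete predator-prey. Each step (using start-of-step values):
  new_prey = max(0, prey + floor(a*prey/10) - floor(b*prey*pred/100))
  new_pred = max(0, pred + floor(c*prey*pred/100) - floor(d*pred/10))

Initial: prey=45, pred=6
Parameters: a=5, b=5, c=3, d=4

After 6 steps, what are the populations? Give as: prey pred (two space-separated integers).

Answer: 0 17

Derivation:
Step 1: prey: 45+22-13=54; pred: 6+8-2=12
Step 2: prey: 54+27-32=49; pred: 12+19-4=27
Step 3: prey: 49+24-66=7; pred: 27+39-10=56
Step 4: prey: 7+3-19=0; pred: 56+11-22=45
Step 5: prey: 0+0-0=0; pred: 45+0-18=27
Step 6: prey: 0+0-0=0; pred: 27+0-10=17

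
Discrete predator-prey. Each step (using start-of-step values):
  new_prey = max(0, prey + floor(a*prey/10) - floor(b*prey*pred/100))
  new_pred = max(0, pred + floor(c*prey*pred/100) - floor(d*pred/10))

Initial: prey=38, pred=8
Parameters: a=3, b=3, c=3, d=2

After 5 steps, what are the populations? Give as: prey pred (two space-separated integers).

Step 1: prey: 38+11-9=40; pred: 8+9-1=16
Step 2: prey: 40+12-19=33; pred: 16+19-3=32
Step 3: prey: 33+9-31=11; pred: 32+31-6=57
Step 4: prey: 11+3-18=0; pred: 57+18-11=64
Step 5: prey: 0+0-0=0; pred: 64+0-12=52

Answer: 0 52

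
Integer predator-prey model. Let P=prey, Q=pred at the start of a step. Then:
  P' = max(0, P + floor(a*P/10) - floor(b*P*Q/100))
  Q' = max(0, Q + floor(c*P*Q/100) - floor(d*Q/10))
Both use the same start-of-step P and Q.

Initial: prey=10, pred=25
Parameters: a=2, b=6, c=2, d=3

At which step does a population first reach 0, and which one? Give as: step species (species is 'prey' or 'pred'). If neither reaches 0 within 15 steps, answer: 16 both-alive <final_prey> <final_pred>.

Answer: 1 prey

Derivation:
Step 1: prey: 10+2-15=0; pred: 25+5-7=23
First extinction: prey at step 1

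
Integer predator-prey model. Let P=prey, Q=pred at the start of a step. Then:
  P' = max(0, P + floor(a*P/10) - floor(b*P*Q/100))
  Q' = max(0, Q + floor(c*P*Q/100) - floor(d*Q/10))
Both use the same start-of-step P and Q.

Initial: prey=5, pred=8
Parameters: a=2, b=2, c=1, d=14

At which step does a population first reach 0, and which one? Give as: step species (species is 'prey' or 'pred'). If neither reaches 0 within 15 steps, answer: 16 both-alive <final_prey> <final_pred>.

Step 1: prey: 5+1-0=6; pred: 8+0-11=0
First extinction: pred at step 1

Answer: 1 pred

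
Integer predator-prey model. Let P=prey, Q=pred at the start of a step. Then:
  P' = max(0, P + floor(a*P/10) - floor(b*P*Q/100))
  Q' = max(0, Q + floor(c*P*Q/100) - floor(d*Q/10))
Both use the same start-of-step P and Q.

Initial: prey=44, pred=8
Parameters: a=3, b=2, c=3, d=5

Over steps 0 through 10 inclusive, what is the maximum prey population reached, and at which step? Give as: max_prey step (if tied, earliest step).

Answer: 51 2

Derivation:
Step 1: prey: 44+13-7=50; pred: 8+10-4=14
Step 2: prey: 50+15-14=51; pred: 14+21-7=28
Step 3: prey: 51+15-28=38; pred: 28+42-14=56
Step 4: prey: 38+11-42=7; pred: 56+63-28=91
Step 5: prey: 7+2-12=0; pred: 91+19-45=65
Step 6: prey: 0+0-0=0; pred: 65+0-32=33
Step 7: prey: 0+0-0=0; pred: 33+0-16=17
Step 8: prey: 0+0-0=0; pred: 17+0-8=9
Step 9: prey: 0+0-0=0; pred: 9+0-4=5
Step 10: prey: 0+0-0=0; pred: 5+0-2=3
Max prey = 51 at step 2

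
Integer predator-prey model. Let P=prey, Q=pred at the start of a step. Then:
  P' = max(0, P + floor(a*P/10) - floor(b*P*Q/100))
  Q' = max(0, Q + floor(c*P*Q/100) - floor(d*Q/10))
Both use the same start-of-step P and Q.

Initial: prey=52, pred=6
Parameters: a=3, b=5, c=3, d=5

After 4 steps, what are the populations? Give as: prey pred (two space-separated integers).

Answer: 0 22

Derivation:
Step 1: prey: 52+15-15=52; pred: 6+9-3=12
Step 2: prey: 52+15-31=36; pred: 12+18-6=24
Step 3: prey: 36+10-43=3; pred: 24+25-12=37
Step 4: prey: 3+0-5=0; pred: 37+3-18=22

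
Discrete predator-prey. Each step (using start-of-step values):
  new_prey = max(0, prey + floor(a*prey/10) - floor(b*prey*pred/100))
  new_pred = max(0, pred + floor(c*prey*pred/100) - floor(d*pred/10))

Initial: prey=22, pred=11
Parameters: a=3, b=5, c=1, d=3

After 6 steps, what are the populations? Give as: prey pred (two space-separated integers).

Step 1: prey: 22+6-12=16; pred: 11+2-3=10
Step 2: prey: 16+4-8=12; pred: 10+1-3=8
Step 3: prey: 12+3-4=11; pred: 8+0-2=6
Step 4: prey: 11+3-3=11; pred: 6+0-1=5
Step 5: prey: 11+3-2=12; pred: 5+0-1=4
Step 6: prey: 12+3-2=13; pred: 4+0-1=3

Answer: 13 3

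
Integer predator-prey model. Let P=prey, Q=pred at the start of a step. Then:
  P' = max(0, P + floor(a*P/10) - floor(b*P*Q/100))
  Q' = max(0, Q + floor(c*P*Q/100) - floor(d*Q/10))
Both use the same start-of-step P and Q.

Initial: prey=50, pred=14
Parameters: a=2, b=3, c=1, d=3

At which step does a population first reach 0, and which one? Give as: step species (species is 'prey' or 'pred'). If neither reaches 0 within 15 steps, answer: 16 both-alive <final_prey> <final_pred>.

Answer: 16 both-alive 14 3

Derivation:
Step 1: prey: 50+10-21=39; pred: 14+7-4=17
Step 2: prey: 39+7-19=27; pred: 17+6-5=18
Step 3: prey: 27+5-14=18; pred: 18+4-5=17
Step 4: prey: 18+3-9=12; pred: 17+3-5=15
Step 5: prey: 12+2-5=9; pred: 15+1-4=12
Step 6: prey: 9+1-3=7; pred: 12+1-3=10
Step 7: prey: 7+1-2=6; pred: 10+0-3=7
Step 8: prey: 6+1-1=6; pred: 7+0-2=5
Step 9: prey: 6+1-0=7; pred: 5+0-1=4
Step 10: prey: 7+1-0=8; pred: 4+0-1=3
Step 11: prey: 8+1-0=9; pred: 3+0-0=3
Step 12: prey: 9+1-0=10; pred: 3+0-0=3
Step 13: prey: 10+2-0=12; pred: 3+0-0=3
Step 14: prey: 12+2-1=13; pred: 3+0-0=3
Step 15: prey: 13+2-1=14; pred: 3+0-0=3
No extinction within 15 steps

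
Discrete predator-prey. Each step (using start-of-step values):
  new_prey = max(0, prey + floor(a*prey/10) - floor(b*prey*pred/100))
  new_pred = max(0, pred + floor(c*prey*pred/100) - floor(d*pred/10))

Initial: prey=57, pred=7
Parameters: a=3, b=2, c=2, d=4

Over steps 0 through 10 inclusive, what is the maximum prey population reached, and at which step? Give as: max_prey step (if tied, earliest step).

Answer: 71 2

Derivation:
Step 1: prey: 57+17-7=67; pred: 7+7-2=12
Step 2: prey: 67+20-16=71; pred: 12+16-4=24
Step 3: prey: 71+21-34=58; pred: 24+34-9=49
Step 4: prey: 58+17-56=19; pred: 49+56-19=86
Step 5: prey: 19+5-32=0; pred: 86+32-34=84
Step 6: prey: 0+0-0=0; pred: 84+0-33=51
Step 7: prey: 0+0-0=0; pred: 51+0-20=31
Step 8: prey: 0+0-0=0; pred: 31+0-12=19
Step 9: prey: 0+0-0=0; pred: 19+0-7=12
Step 10: prey: 0+0-0=0; pred: 12+0-4=8
Max prey = 71 at step 2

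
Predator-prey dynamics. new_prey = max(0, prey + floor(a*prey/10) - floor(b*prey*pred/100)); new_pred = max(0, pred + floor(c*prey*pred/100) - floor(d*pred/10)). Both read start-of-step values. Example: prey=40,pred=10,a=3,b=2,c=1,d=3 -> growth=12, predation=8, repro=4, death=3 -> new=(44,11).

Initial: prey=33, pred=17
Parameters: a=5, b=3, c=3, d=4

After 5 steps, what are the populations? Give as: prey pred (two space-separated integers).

Step 1: prey: 33+16-16=33; pred: 17+16-6=27
Step 2: prey: 33+16-26=23; pred: 27+26-10=43
Step 3: prey: 23+11-29=5; pred: 43+29-17=55
Step 4: prey: 5+2-8=0; pred: 55+8-22=41
Step 5: prey: 0+0-0=0; pred: 41+0-16=25

Answer: 0 25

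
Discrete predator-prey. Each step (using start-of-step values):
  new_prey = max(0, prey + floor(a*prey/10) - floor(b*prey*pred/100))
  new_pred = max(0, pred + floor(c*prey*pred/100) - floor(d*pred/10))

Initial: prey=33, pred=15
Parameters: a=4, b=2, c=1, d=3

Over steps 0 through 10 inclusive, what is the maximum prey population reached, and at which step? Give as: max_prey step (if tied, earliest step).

Answer: 46 4

Derivation:
Step 1: prey: 33+13-9=37; pred: 15+4-4=15
Step 2: prey: 37+14-11=40; pred: 15+5-4=16
Step 3: prey: 40+16-12=44; pred: 16+6-4=18
Step 4: prey: 44+17-15=46; pred: 18+7-5=20
Step 5: prey: 46+18-18=46; pred: 20+9-6=23
Step 6: prey: 46+18-21=43; pred: 23+10-6=27
Step 7: prey: 43+17-23=37; pred: 27+11-8=30
Step 8: prey: 37+14-22=29; pred: 30+11-9=32
Step 9: prey: 29+11-18=22; pred: 32+9-9=32
Step 10: prey: 22+8-14=16; pred: 32+7-9=30
Max prey = 46 at step 4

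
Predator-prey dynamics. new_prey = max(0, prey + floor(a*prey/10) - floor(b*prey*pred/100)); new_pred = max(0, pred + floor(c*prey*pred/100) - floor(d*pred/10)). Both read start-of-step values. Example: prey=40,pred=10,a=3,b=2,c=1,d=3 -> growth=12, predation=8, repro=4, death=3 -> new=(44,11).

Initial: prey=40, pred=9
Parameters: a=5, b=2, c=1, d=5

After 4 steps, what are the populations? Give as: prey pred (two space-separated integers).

Step 1: prey: 40+20-7=53; pred: 9+3-4=8
Step 2: prey: 53+26-8=71; pred: 8+4-4=8
Step 3: prey: 71+35-11=95; pred: 8+5-4=9
Step 4: prey: 95+47-17=125; pred: 9+8-4=13

Answer: 125 13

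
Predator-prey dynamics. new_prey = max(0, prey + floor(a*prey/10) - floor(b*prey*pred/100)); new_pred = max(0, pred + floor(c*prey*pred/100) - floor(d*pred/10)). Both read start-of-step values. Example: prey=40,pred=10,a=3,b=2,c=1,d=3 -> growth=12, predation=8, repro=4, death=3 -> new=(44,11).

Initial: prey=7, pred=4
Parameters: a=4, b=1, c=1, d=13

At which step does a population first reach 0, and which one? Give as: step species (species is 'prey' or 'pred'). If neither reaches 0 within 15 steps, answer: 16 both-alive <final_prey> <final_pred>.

Step 1: prey: 7+2-0=9; pred: 4+0-5=0
First extinction: pred at step 1

Answer: 1 pred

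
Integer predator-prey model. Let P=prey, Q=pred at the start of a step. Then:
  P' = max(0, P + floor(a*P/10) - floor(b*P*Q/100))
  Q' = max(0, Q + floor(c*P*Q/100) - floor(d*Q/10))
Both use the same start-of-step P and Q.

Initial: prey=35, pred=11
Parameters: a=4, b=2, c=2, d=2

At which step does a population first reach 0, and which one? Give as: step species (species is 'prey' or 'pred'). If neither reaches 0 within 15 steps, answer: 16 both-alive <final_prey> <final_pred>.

Answer: 5 prey

Derivation:
Step 1: prey: 35+14-7=42; pred: 11+7-2=16
Step 2: prey: 42+16-13=45; pred: 16+13-3=26
Step 3: prey: 45+18-23=40; pred: 26+23-5=44
Step 4: prey: 40+16-35=21; pred: 44+35-8=71
Step 5: prey: 21+8-29=0; pred: 71+29-14=86
First extinction: prey at step 5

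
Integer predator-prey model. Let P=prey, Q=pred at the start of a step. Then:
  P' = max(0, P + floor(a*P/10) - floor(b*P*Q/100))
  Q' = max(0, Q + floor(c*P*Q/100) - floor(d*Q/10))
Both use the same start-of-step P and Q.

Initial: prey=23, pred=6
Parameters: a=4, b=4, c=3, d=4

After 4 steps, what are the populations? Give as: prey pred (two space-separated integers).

Step 1: prey: 23+9-5=27; pred: 6+4-2=8
Step 2: prey: 27+10-8=29; pred: 8+6-3=11
Step 3: prey: 29+11-12=28; pred: 11+9-4=16
Step 4: prey: 28+11-17=22; pred: 16+13-6=23

Answer: 22 23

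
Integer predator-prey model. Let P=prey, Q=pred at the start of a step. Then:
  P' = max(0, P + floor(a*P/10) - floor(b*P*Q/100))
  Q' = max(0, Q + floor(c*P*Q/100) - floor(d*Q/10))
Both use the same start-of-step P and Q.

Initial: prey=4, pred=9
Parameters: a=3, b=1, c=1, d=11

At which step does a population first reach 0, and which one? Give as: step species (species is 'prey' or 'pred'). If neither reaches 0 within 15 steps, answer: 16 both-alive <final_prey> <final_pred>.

Step 1: prey: 4+1-0=5; pred: 9+0-9=0
First extinction: pred at step 1

Answer: 1 pred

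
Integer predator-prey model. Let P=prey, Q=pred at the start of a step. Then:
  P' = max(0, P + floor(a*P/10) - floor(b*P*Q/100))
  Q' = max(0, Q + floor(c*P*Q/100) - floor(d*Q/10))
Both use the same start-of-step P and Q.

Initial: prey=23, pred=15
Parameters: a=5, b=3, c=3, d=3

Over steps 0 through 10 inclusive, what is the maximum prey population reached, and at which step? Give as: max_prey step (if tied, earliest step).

Answer: 24 1

Derivation:
Step 1: prey: 23+11-10=24; pred: 15+10-4=21
Step 2: prey: 24+12-15=21; pred: 21+15-6=30
Step 3: prey: 21+10-18=13; pred: 30+18-9=39
Step 4: prey: 13+6-15=4; pred: 39+15-11=43
Step 5: prey: 4+2-5=1; pred: 43+5-12=36
Step 6: prey: 1+0-1=0; pred: 36+1-10=27
Step 7: prey: 0+0-0=0; pred: 27+0-8=19
Step 8: prey: 0+0-0=0; pred: 19+0-5=14
Step 9: prey: 0+0-0=0; pred: 14+0-4=10
Step 10: prey: 0+0-0=0; pred: 10+0-3=7
Max prey = 24 at step 1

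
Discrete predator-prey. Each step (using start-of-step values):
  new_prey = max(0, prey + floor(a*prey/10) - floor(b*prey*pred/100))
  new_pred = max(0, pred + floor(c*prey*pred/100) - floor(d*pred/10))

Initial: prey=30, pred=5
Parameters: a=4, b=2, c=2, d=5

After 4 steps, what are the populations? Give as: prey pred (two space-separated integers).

Step 1: prey: 30+12-3=39; pred: 5+3-2=6
Step 2: prey: 39+15-4=50; pred: 6+4-3=7
Step 3: prey: 50+20-7=63; pred: 7+7-3=11
Step 4: prey: 63+25-13=75; pred: 11+13-5=19

Answer: 75 19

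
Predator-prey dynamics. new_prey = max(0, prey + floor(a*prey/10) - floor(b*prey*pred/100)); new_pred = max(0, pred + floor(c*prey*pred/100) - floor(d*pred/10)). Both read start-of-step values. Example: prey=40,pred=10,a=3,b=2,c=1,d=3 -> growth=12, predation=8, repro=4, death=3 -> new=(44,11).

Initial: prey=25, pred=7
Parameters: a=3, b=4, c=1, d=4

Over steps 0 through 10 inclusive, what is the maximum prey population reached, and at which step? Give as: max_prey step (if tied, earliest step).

Answer: 68 10

Derivation:
Step 1: prey: 25+7-7=25; pred: 7+1-2=6
Step 2: prey: 25+7-6=26; pred: 6+1-2=5
Step 3: prey: 26+7-5=28; pred: 5+1-2=4
Step 4: prey: 28+8-4=32; pred: 4+1-1=4
Step 5: prey: 32+9-5=36; pred: 4+1-1=4
Step 6: prey: 36+10-5=41; pred: 4+1-1=4
Step 7: prey: 41+12-6=47; pred: 4+1-1=4
Step 8: prey: 47+14-7=54; pred: 4+1-1=4
Step 9: prey: 54+16-8=62; pred: 4+2-1=5
Step 10: prey: 62+18-12=68; pred: 5+3-2=6
Max prey = 68 at step 10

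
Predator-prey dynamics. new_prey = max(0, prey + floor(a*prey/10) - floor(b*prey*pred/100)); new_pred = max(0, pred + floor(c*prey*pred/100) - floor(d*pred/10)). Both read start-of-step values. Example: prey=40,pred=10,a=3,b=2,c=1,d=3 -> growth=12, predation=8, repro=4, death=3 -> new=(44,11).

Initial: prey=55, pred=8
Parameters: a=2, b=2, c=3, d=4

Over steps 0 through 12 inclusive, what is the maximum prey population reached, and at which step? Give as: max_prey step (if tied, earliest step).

Answer: 58 1

Derivation:
Step 1: prey: 55+11-8=58; pred: 8+13-3=18
Step 2: prey: 58+11-20=49; pred: 18+31-7=42
Step 3: prey: 49+9-41=17; pred: 42+61-16=87
Step 4: prey: 17+3-29=0; pred: 87+44-34=97
Step 5: prey: 0+0-0=0; pred: 97+0-38=59
Step 6: prey: 0+0-0=0; pred: 59+0-23=36
Step 7: prey: 0+0-0=0; pred: 36+0-14=22
Step 8: prey: 0+0-0=0; pred: 22+0-8=14
Step 9: prey: 0+0-0=0; pred: 14+0-5=9
Step 10: prey: 0+0-0=0; pred: 9+0-3=6
Step 11: prey: 0+0-0=0; pred: 6+0-2=4
Step 12: prey: 0+0-0=0; pred: 4+0-1=3
Max prey = 58 at step 1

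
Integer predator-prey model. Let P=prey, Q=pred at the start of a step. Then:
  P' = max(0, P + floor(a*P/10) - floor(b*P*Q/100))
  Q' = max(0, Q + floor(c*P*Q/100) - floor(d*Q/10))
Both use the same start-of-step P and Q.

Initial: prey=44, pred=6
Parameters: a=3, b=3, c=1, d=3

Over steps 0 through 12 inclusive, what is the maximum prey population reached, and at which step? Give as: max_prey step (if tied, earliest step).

Answer: 58 3

Derivation:
Step 1: prey: 44+13-7=50; pred: 6+2-1=7
Step 2: prey: 50+15-10=55; pred: 7+3-2=8
Step 3: prey: 55+16-13=58; pred: 8+4-2=10
Step 4: prey: 58+17-17=58; pred: 10+5-3=12
Step 5: prey: 58+17-20=55; pred: 12+6-3=15
Step 6: prey: 55+16-24=47; pred: 15+8-4=19
Step 7: prey: 47+14-26=35; pred: 19+8-5=22
Step 8: prey: 35+10-23=22; pred: 22+7-6=23
Step 9: prey: 22+6-15=13; pred: 23+5-6=22
Step 10: prey: 13+3-8=8; pred: 22+2-6=18
Step 11: prey: 8+2-4=6; pred: 18+1-5=14
Step 12: prey: 6+1-2=5; pred: 14+0-4=10
Max prey = 58 at step 3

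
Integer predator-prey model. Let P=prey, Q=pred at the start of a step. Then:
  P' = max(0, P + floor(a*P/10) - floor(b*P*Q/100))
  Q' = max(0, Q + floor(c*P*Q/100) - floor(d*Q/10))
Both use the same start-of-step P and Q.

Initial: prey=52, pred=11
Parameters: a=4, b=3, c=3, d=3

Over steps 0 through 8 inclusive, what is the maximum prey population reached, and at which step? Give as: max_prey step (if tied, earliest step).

Step 1: prey: 52+20-17=55; pred: 11+17-3=25
Step 2: prey: 55+22-41=36; pred: 25+41-7=59
Step 3: prey: 36+14-63=0; pred: 59+63-17=105
Step 4: prey: 0+0-0=0; pred: 105+0-31=74
Step 5: prey: 0+0-0=0; pred: 74+0-22=52
Step 6: prey: 0+0-0=0; pred: 52+0-15=37
Step 7: prey: 0+0-0=0; pred: 37+0-11=26
Step 8: prey: 0+0-0=0; pred: 26+0-7=19
Max prey = 55 at step 1

Answer: 55 1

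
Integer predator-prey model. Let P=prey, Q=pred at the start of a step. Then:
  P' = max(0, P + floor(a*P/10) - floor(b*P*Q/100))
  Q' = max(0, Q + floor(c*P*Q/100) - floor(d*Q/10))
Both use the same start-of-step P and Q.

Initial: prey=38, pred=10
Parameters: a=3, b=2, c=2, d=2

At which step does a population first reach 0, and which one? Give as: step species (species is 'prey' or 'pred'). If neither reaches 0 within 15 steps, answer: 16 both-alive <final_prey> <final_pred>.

Answer: 6 prey

Derivation:
Step 1: prey: 38+11-7=42; pred: 10+7-2=15
Step 2: prey: 42+12-12=42; pred: 15+12-3=24
Step 3: prey: 42+12-20=34; pred: 24+20-4=40
Step 4: prey: 34+10-27=17; pred: 40+27-8=59
Step 5: prey: 17+5-20=2; pred: 59+20-11=68
Step 6: prey: 2+0-2=0; pred: 68+2-13=57
First extinction: prey at step 6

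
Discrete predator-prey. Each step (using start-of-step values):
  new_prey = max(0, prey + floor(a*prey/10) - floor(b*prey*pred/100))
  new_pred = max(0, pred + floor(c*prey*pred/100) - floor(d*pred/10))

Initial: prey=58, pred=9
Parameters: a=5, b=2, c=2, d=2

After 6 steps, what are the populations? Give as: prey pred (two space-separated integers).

Step 1: prey: 58+29-10=77; pred: 9+10-1=18
Step 2: prey: 77+38-27=88; pred: 18+27-3=42
Step 3: prey: 88+44-73=59; pred: 42+73-8=107
Step 4: prey: 59+29-126=0; pred: 107+126-21=212
Step 5: prey: 0+0-0=0; pred: 212+0-42=170
Step 6: prey: 0+0-0=0; pred: 170+0-34=136

Answer: 0 136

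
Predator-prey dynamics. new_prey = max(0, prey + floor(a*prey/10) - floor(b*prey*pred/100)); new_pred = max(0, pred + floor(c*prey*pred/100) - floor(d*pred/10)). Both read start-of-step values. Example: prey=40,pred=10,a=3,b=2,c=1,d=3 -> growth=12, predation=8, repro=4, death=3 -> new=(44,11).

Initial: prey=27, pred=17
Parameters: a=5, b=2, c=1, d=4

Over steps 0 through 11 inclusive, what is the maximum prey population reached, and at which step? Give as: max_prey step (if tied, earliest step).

Answer: 97 7

Derivation:
Step 1: prey: 27+13-9=31; pred: 17+4-6=15
Step 2: prey: 31+15-9=37; pred: 15+4-6=13
Step 3: prey: 37+18-9=46; pred: 13+4-5=12
Step 4: prey: 46+23-11=58; pred: 12+5-4=13
Step 5: prey: 58+29-15=72; pred: 13+7-5=15
Step 6: prey: 72+36-21=87; pred: 15+10-6=19
Step 7: prey: 87+43-33=97; pred: 19+16-7=28
Step 8: prey: 97+48-54=91; pred: 28+27-11=44
Step 9: prey: 91+45-80=56; pred: 44+40-17=67
Step 10: prey: 56+28-75=9; pred: 67+37-26=78
Step 11: prey: 9+4-14=0; pred: 78+7-31=54
Max prey = 97 at step 7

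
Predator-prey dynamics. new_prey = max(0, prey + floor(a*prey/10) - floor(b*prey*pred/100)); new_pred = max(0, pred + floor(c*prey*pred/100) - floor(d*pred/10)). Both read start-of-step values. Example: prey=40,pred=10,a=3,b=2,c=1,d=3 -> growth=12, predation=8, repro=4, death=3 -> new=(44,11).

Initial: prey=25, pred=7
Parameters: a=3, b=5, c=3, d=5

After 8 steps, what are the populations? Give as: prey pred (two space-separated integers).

Answer: 8 4

Derivation:
Step 1: prey: 25+7-8=24; pred: 7+5-3=9
Step 2: prey: 24+7-10=21; pred: 9+6-4=11
Step 3: prey: 21+6-11=16; pred: 11+6-5=12
Step 4: prey: 16+4-9=11; pred: 12+5-6=11
Step 5: prey: 11+3-6=8; pred: 11+3-5=9
Step 6: prey: 8+2-3=7; pred: 9+2-4=7
Step 7: prey: 7+2-2=7; pred: 7+1-3=5
Step 8: prey: 7+2-1=8; pred: 5+1-2=4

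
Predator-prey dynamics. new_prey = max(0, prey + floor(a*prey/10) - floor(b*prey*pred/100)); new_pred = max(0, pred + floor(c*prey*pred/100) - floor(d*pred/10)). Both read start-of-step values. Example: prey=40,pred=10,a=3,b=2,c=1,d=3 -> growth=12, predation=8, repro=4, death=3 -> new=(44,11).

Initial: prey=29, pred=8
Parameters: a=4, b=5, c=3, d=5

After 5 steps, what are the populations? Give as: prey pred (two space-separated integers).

Step 1: prey: 29+11-11=29; pred: 8+6-4=10
Step 2: prey: 29+11-14=26; pred: 10+8-5=13
Step 3: prey: 26+10-16=20; pred: 13+10-6=17
Step 4: prey: 20+8-17=11; pred: 17+10-8=19
Step 5: prey: 11+4-10=5; pred: 19+6-9=16

Answer: 5 16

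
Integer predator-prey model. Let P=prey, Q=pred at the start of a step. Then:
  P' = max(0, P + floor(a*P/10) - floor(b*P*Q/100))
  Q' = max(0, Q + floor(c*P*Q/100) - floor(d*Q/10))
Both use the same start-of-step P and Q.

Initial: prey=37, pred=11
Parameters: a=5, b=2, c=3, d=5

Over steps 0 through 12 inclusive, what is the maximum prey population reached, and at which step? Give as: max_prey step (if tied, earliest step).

Answer: 54 2

Derivation:
Step 1: prey: 37+18-8=47; pred: 11+12-5=18
Step 2: prey: 47+23-16=54; pred: 18+25-9=34
Step 3: prey: 54+27-36=45; pred: 34+55-17=72
Step 4: prey: 45+22-64=3; pred: 72+97-36=133
Step 5: prey: 3+1-7=0; pred: 133+11-66=78
Step 6: prey: 0+0-0=0; pred: 78+0-39=39
Step 7: prey: 0+0-0=0; pred: 39+0-19=20
Step 8: prey: 0+0-0=0; pred: 20+0-10=10
Step 9: prey: 0+0-0=0; pred: 10+0-5=5
Step 10: prey: 0+0-0=0; pred: 5+0-2=3
Step 11: prey: 0+0-0=0; pred: 3+0-1=2
Step 12: prey: 0+0-0=0; pred: 2+0-1=1
Max prey = 54 at step 2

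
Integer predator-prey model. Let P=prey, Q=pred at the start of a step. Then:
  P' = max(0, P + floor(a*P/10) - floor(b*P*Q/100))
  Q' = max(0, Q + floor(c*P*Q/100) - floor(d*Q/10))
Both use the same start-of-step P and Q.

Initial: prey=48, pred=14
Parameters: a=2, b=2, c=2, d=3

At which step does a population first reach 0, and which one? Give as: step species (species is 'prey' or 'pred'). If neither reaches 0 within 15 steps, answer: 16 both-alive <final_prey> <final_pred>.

Step 1: prey: 48+9-13=44; pred: 14+13-4=23
Step 2: prey: 44+8-20=32; pred: 23+20-6=37
Step 3: prey: 32+6-23=15; pred: 37+23-11=49
Step 4: prey: 15+3-14=4; pred: 49+14-14=49
Step 5: prey: 4+0-3=1; pred: 49+3-14=38
Step 6: prey: 1+0-0=1; pred: 38+0-11=27
Step 7: prey: 1+0-0=1; pred: 27+0-8=19
Step 8: prey: 1+0-0=1; pred: 19+0-5=14
Step 9: prey: 1+0-0=1; pred: 14+0-4=10
Step 10: prey: 1+0-0=1; pred: 10+0-3=7
Step 11: prey: 1+0-0=1; pred: 7+0-2=5
Step 12: prey: 1+0-0=1; pred: 5+0-1=4
Step 13: prey: 1+0-0=1; pred: 4+0-1=3
Step 14: prey: 1+0-0=1; pred: 3+0-0=3
Steps 15-15: state stable at prey=1, pred=3 (no change)
No extinction within 15 steps

Answer: 16 both-alive 1 3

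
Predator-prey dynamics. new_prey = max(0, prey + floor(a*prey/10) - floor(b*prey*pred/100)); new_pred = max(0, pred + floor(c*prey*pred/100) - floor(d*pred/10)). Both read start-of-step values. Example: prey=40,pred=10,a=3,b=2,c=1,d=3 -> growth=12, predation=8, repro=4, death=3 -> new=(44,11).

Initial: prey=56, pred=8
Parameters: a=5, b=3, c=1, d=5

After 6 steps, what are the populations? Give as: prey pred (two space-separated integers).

Answer: 44 55

Derivation:
Step 1: prey: 56+28-13=71; pred: 8+4-4=8
Step 2: prey: 71+35-17=89; pred: 8+5-4=9
Step 3: prey: 89+44-24=109; pred: 9+8-4=13
Step 4: prey: 109+54-42=121; pred: 13+14-6=21
Step 5: prey: 121+60-76=105; pred: 21+25-10=36
Step 6: prey: 105+52-113=44; pred: 36+37-18=55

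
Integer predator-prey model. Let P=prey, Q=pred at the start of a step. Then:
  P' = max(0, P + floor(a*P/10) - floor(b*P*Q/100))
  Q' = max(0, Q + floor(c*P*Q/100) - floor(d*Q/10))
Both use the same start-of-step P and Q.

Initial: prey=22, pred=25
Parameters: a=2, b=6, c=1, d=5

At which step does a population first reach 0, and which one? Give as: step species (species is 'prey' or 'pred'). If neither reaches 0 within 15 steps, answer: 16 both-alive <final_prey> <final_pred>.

Step 1: prey: 22+4-33=0; pred: 25+5-12=18
First extinction: prey at step 1

Answer: 1 prey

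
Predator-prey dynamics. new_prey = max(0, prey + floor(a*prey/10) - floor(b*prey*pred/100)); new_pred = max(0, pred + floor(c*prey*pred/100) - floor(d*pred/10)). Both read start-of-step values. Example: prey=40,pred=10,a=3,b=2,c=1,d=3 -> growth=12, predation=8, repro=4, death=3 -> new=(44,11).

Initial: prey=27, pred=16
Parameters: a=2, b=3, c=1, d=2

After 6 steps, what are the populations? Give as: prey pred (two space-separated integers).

Answer: 5 10

Derivation:
Step 1: prey: 27+5-12=20; pred: 16+4-3=17
Step 2: prey: 20+4-10=14; pred: 17+3-3=17
Step 3: prey: 14+2-7=9; pred: 17+2-3=16
Step 4: prey: 9+1-4=6; pred: 16+1-3=14
Step 5: prey: 6+1-2=5; pred: 14+0-2=12
Step 6: prey: 5+1-1=5; pred: 12+0-2=10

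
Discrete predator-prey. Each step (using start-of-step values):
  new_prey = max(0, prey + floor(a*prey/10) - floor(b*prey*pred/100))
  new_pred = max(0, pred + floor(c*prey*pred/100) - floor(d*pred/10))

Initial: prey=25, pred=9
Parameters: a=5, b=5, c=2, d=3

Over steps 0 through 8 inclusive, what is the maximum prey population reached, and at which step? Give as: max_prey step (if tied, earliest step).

Step 1: prey: 25+12-11=26; pred: 9+4-2=11
Step 2: prey: 26+13-14=25; pred: 11+5-3=13
Step 3: prey: 25+12-16=21; pred: 13+6-3=16
Step 4: prey: 21+10-16=15; pred: 16+6-4=18
Step 5: prey: 15+7-13=9; pred: 18+5-5=18
Step 6: prey: 9+4-8=5; pred: 18+3-5=16
Step 7: prey: 5+2-4=3; pred: 16+1-4=13
Step 8: prey: 3+1-1=3; pred: 13+0-3=10
Max prey = 26 at step 1

Answer: 26 1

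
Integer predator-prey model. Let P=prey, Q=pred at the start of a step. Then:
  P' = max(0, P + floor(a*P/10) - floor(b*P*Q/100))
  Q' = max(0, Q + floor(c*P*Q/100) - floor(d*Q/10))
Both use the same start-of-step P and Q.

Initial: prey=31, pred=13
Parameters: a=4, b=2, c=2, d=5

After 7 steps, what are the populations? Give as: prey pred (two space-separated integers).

Step 1: prey: 31+12-8=35; pred: 13+8-6=15
Step 2: prey: 35+14-10=39; pred: 15+10-7=18
Step 3: prey: 39+15-14=40; pred: 18+14-9=23
Step 4: prey: 40+16-18=38; pred: 23+18-11=30
Step 5: prey: 38+15-22=31; pred: 30+22-15=37
Step 6: prey: 31+12-22=21; pred: 37+22-18=41
Step 7: prey: 21+8-17=12; pred: 41+17-20=38

Answer: 12 38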